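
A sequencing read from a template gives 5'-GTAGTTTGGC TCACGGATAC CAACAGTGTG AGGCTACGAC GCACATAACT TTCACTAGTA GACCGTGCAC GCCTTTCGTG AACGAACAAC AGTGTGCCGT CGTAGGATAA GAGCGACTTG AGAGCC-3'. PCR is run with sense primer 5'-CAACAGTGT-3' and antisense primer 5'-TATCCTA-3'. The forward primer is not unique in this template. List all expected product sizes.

89 bp, 23 bp

The forward primer CAACAGTGT matches the top strand at positions 21–29, 87–95.
The reverse primer's reverse complement is TAGGATA, matching at positions 103–109.
Each forward site pairs with the reverse site to give a product ending at position 109: sizes 89, 23 bp.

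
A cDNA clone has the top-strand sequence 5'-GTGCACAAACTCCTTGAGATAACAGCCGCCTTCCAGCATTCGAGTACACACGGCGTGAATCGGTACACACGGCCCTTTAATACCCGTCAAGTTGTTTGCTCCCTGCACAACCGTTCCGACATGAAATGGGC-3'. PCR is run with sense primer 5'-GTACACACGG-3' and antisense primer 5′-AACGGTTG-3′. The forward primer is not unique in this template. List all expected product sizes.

The forward primer GTACACACGG matches the top strand at positions 44–53, 63–72.
The reverse primer's reverse complement is CAACCGTT, matching at positions 108–115.
Each forward site pairs with the reverse site to give a product ending at position 115: sizes 72, 53 bp.

72 bp, 53 bp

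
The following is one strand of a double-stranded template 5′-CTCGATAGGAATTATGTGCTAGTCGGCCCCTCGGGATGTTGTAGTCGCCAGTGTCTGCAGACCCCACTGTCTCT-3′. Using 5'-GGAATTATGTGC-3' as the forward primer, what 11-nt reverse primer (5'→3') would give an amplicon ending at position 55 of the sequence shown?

5'-GACACTGGCGA-3'

The forward primer binds at positions 8–19; the product's 3' end on the top strand is position 55.
The reverse primer anneals to the top strand over positions 45–55, i.e. to TCGCCAGTGTC.
Its sequence written 5'→3' is the reverse complement: GACACTGGCGA.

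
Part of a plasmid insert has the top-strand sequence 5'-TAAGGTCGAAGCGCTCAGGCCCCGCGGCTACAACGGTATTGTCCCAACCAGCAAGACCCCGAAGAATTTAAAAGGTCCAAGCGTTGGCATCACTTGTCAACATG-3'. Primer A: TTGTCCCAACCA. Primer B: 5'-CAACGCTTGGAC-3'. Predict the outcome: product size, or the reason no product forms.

Primer A (TTGTCCCAACCA) matches the top strand at positions 39–50; it acts as a forward primer.
Primer B's reverse complement is GTCCAAGCGTTG, matching the top strand at positions 75–86; it acts as a reverse primer.
The 3' ends face each other across positions 39–86, giving a 48 bp product.

Yes — a 48 bp product.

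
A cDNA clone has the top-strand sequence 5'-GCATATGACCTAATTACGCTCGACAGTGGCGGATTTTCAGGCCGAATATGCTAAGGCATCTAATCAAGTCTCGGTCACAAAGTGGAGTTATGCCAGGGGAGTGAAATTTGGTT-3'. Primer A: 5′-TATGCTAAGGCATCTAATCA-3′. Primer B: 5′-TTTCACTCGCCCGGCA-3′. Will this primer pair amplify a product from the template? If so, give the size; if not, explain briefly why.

No product — primer B has no binding site in the template.

Primer B (TTTCACTCGCCCGGCA) does not match the top strand, and its reverse complement TGCCGGGCGAGTGAAA does not match either.
With no annealing site for primer B, no amplification occurs.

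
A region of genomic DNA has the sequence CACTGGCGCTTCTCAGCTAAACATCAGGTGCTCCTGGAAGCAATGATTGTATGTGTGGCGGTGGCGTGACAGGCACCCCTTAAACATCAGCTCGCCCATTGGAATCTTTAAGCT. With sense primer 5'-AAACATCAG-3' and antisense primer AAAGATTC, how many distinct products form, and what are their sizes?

Two products: 91 bp, 28 bp

The forward primer AAACATCAG matches the top strand at positions 19–27, 82–90.
The reverse primer's reverse complement is GAATCTTT, matching at positions 102–109.
Each forward site pairs with the reverse site to give a product ending at position 109: sizes 91, 28 bp.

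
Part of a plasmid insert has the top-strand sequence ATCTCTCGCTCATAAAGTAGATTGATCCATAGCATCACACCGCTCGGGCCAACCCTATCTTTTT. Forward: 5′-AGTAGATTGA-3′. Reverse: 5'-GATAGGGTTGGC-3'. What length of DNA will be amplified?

Scanning the template, AGTAGATTGA occurs at positions 16–25; this primer anneals to the bottom strand there with its 3' end pointing downstream.
Reverse complement of the reverse primer: GCCAACCCTATC. This occurs on the top strand at positions 48–59.
Product length = (reverse-primer end) − (forward-primer start) + 1 = 59 − 16 + 1 = 44 bp.

44 bp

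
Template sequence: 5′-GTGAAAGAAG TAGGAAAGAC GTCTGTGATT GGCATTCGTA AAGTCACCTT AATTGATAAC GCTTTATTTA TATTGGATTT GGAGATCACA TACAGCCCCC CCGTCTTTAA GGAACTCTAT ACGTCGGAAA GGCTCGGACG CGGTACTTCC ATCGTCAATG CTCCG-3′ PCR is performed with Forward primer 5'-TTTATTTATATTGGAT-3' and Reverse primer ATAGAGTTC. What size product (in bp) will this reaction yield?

Scanning the template, TTTATTTATATTGGAT occurs at positions 63–78; this primer anneals to the bottom strand there with its 3' end pointing downstream.
Taking the reverse complement of ATAGAGTTC gives GAACTCTAT, found at positions 112–120 on the template; the primer anneals here to the top strand with its 3' end pointing upstream.
Product length = (reverse-primer end) − (forward-primer start) + 1 = 120 − 63 + 1 = 58 bp.

58 bp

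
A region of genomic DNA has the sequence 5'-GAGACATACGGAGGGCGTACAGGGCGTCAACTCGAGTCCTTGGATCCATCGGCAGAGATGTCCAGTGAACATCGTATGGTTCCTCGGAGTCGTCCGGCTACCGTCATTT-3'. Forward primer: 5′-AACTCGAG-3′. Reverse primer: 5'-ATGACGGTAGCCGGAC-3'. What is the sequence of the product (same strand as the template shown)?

5'-AACTCGAGTCCTTGGATCCATCGGCAGAGATGTCCAGTGAACATCGTATGGTTCCTCGGAGTCGTCCGGCTACCGTCAT-3'

The forward primer matches the template at positions 29–36.
The reverse primer's reverse complement is GTCCGGCTACCGTCAT, which matches the template at positions 92–107.
The product is the template from position 29 through 107 (79 bp).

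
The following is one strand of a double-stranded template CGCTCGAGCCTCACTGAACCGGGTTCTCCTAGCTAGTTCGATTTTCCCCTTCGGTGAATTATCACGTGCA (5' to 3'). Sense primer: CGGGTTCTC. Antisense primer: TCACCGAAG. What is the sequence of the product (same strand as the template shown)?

5'-CGGGTTCTCCTAGCTAGTTCGATTTTCCCCTTCGGTGA-3'

Scanning the template, CGGGTTCTC occurs at positions 20–28; this primer anneals to the bottom strand there with its 3' end pointing downstream.
Reverse complement of the reverse primer: CTTCGGTGA. This occurs on the top strand at positions 49–57.
The product is the template from position 20 through 57 (38 bp).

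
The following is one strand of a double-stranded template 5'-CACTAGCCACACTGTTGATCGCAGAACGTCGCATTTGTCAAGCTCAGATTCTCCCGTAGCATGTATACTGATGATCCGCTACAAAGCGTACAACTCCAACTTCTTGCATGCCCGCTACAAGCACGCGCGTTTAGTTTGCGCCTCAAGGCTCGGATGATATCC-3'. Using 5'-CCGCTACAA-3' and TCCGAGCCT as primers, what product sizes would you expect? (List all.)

79 bp, 43 bp

The forward primer CCGCTACAA matches the top strand at positions 76–84, 112–120.
The reverse primer's reverse complement is AGGCTCGGA, matching at positions 146–154.
Each forward site pairs with the reverse site to give a product ending at position 154: sizes 79, 43 bp.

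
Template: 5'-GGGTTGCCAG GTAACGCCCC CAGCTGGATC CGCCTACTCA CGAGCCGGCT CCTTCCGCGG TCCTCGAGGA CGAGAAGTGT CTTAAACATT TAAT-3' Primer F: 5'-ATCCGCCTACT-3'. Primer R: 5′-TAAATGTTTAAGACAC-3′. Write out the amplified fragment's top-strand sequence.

Forward primer ATCCGCCTACT is found on the top strand at positions 28–38.
Reverse complement of the reverse primer: GTGTCTTAAACATTTA. This occurs on the top strand at positions 77–92.
The product is the template from position 28 through 92 (65 bp).

5'-ATCCGCCTACTCACGAGCCGGCTCCTTCCGCGGTCCTCGAGGACGAGAAGTGTCTTAAACATTTA-3'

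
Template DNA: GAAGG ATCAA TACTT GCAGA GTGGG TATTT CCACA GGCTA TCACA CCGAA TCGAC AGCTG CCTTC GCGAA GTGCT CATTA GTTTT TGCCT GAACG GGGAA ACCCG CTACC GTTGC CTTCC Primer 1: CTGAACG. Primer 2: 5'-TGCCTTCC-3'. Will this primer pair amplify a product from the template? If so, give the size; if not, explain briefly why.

No product — both primers anneal to the same strand and extend in the same direction.

Primer 1 (CTGAACG) matches the top strand at positions 89–95 (3' end points downstream).
Primer 2 (TGCCTTCC) also matches the top strand directly, at positions 113–120 — its reverse complement GGAAGGCA is not present.
Both primers anneal to the bottom strand with 3' ends pointing the same way, so neither can prime synthesis back toward the other.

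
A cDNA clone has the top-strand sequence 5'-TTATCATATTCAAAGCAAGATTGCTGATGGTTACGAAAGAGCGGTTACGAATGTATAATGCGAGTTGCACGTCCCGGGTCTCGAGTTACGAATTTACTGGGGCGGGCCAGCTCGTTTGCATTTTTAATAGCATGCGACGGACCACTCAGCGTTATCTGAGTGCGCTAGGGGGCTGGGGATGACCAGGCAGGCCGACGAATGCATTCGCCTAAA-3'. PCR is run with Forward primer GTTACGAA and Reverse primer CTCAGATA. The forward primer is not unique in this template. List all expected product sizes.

The forward primer GTTACGAA matches the top strand at positions 30–37, 44–51, 85–92.
The reverse primer's reverse complement is TATCTGAG, matching at positions 153–160.
Each forward site pairs with the reverse site to give a product ending at position 160: sizes 131, 117, 76 bp.

131 bp, 117 bp, 76 bp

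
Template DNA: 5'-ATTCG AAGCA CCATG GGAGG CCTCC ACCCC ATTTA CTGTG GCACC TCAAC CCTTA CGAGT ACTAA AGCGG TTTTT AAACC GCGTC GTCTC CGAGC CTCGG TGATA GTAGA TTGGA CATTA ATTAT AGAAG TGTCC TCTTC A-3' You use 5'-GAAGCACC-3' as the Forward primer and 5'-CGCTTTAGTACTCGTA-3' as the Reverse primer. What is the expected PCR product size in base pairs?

65 bp

The forward primer matches the template at positions 5–12.
Reverse complement of the reverse primer: TACGAGTACTAAAGCG. This occurs on the top strand at positions 54–69.
Amplicon spans positions 5–69: 65 bp.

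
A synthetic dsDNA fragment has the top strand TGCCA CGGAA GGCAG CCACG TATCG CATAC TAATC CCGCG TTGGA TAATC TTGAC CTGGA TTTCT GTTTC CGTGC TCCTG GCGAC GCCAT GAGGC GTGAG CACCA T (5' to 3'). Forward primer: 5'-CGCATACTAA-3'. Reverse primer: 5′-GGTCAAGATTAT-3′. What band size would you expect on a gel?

Scanning the template, CGCATACTAA occurs at positions 24–33; this primer anneals to the bottom strand there with its 3' end pointing downstream.
Reverse complement of the reverse primer: ATAATCTTGACC. This occurs on the top strand at positions 45–56.
The product runs from position 24 to position 56, so its length is 56 − 24 + 1 = 33 bp.

33 bp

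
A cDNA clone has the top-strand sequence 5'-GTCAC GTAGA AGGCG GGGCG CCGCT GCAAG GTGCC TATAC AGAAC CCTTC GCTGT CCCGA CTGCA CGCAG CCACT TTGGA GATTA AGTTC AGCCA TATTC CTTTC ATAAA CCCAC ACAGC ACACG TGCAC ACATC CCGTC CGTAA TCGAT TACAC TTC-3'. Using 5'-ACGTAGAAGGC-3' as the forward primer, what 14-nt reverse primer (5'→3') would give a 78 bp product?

The forward primer binds at positions 4–14, so a 78 bp product ends at position 4 + 78 − 1 = 81.
The reverse primer anneals to the top strand over positions 68–81, i.e. to CAGCCACTTTGGAG.
Its sequence written 5'→3' is the reverse complement: CTCCAAAGTGGCTG.

5'-CTCCAAAGTGGCTG-3'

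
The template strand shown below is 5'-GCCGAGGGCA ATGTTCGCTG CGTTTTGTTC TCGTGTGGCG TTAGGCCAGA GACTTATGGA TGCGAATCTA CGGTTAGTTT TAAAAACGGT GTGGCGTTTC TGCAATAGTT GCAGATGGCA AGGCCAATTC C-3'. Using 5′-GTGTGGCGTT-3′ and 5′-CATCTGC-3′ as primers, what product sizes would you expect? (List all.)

85 bp, 29 bp

The forward primer GTGTGGCGTT matches the top strand at positions 33–42, 89–98.
The reverse primer's reverse complement is GCAGATG, matching at positions 111–117.
Each forward site pairs with the reverse site to give a product ending at position 117: sizes 85, 29 bp.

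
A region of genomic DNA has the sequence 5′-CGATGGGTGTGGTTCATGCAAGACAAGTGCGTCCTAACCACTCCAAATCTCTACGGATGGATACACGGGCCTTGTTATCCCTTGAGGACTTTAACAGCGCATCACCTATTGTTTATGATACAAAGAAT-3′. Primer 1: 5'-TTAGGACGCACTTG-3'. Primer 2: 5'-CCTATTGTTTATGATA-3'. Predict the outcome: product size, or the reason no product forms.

No product — the primers' 3' ends point away from each other.

Primer 1 (TTAGGACGCACTTG) has reverse complement CAAGTGCGTCCTAA, which matches the top strand at positions 24–37; primer 1 anneals to the top strand there with its 3' end pointing upstream toward position 24.
Primer 2 (CCTATTGTTTATGATA) matches the top strand directly at positions 105–120; it anneals to the bottom strand with its 3' end pointing downstream toward position 120.
The 3' ends diverge (primer 1 extends toward position 1, primer 2 toward position 128), so the primers never converge on a shared product.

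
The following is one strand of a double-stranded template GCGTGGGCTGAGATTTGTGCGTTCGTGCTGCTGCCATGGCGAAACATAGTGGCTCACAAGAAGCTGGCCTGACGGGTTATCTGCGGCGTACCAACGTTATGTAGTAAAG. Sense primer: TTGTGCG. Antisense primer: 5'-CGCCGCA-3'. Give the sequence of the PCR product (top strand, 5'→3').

5'-TTGTGCGTTCGTGCTGCTGCCATGGCGAAACATAGTGGCTCACAAGAAGCTGGCCTGACGGGTTATCTGCGGCG-3'

The forward primer matches the template at positions 15–21.
The reverse primer's reverse complement is TGCGGCG, which matches the template at positions 82–88.
The product is the template from position 15 through 88 (74 bp).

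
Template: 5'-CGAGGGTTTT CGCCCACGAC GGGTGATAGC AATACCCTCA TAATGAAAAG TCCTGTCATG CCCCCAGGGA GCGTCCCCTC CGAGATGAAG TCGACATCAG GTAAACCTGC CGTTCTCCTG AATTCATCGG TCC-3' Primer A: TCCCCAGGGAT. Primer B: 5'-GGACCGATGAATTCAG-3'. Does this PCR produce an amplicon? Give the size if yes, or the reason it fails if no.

No product — primer A has no binding site in the template.

Primer A (TCCCCAGGGAT) does not match the top strand, and its reverse complement ATCCCTGGGGA does not match either.
With no annealing site for primer A, no amplification occurs.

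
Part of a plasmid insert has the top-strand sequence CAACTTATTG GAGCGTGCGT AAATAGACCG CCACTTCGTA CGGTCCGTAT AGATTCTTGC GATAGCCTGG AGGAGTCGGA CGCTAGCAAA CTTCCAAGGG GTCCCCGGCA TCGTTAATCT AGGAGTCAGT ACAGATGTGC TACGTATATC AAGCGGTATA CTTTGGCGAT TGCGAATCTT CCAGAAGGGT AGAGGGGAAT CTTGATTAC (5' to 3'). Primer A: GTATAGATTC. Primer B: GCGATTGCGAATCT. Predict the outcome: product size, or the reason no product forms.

Primer A (GTATAGATTC) matches the top strand at positions 47–56 (3' end points downstream).
Primer B (GCGATTGCGAATCT) also matches the top strand directly, at positions 166–179 — its reverse complement AGATTCGCAATCGC is not present.
Both primers anneal to the bottom strand with 3' ends pointing the same way, so neither can prime synthesis back toward the other.

No product — both primers anneal to the same strand and extend in the same direction.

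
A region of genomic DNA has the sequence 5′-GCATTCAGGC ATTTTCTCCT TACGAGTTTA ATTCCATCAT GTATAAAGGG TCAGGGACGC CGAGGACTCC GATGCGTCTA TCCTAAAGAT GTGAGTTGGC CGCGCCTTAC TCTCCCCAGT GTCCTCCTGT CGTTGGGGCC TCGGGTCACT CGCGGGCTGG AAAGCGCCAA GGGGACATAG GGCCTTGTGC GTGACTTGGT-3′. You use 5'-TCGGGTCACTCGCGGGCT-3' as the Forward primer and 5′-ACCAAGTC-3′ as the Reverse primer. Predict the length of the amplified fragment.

Scanning the template, TCGGGTCACTCGCGGGCT occurs at positions 141–158; this primer anneals to the bottom strand there with its 3' end pointing downstream.
Reverse complement of the reverse primer: GACTTGGT. This occurs on the top strand at positions 193–200.
The product runs from position 141 to position 200, so its length is 200 − 141 + 1 = 60 bp.

60 bp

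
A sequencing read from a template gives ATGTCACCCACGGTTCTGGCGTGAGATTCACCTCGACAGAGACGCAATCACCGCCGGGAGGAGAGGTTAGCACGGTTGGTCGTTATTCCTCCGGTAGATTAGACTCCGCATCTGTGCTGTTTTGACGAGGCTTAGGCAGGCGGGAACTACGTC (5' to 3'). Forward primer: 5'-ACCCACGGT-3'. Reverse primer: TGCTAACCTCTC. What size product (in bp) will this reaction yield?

67 bp

Scanning the template, ACCCACGGT occurs at positions 6–14; this primer anneals to the bottom strand there with its 3' end pointing downstream.
Taking the reverse complement of TGCTAACCTCTC gives GAGAGGTTAGCA, found at positions 61–72 on the template; the primer anneals here to the top strand with its 3' end pointing upstream.
Amplicon spans positions 6–72: 67 bp.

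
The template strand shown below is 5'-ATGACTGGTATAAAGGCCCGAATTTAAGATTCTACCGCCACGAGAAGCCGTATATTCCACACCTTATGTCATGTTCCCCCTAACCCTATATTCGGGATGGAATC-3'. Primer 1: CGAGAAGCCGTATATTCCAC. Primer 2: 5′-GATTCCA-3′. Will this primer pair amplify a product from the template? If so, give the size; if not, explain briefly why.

Primer 1 (CGAGAAGCCGTATATTCCAC) matches the top strand at positions 41–60; it acts as a forward primer.
Primer 2's reverse complement is TGGAATC, matching the top strand at positions 98–104; it acts as a reverse primer.
The 3' ends face each other across positions 41–104, giving a 64 bp product.

Yes — a 64 bp product.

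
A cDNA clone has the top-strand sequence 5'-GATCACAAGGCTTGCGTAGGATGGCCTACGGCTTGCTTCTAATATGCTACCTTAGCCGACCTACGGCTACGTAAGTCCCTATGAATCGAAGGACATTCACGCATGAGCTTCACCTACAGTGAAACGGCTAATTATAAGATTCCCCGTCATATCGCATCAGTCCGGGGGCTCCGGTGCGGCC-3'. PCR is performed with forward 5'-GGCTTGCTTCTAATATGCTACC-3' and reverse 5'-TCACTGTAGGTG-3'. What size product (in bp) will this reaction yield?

The forward primer matches the template at positions 30–51.
Taking the reverse complement of TCACTGTAGGTG gives CACCTACAGTGA, found at positions 111–122 on the template; the primer anneals here to the top strand with its 3' end pointing upstream.
Product length = (reverse-primer end) − (forward-primer start) + 1 = 122 − 30 + 1 = 93 bp.

93 bp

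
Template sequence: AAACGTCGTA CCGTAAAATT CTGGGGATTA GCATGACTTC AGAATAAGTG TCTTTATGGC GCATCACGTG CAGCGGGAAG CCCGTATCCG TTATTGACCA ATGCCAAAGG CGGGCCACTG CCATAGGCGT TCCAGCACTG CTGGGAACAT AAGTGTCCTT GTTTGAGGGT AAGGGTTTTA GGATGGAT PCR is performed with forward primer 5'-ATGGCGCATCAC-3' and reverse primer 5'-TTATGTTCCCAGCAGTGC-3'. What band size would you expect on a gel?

97 bp

Scanning the template, ATGGCGCATCAC occurs at positions 56–67; this primer anneals to the bottom strand there with its 3' end pointing downstream.
The reverse primer's reverse complement is GCACTGCTGGGAACATAA, which matches the template at positions 135–152.
Product length = (reverse-primer end) − (forward-primer start) + 1 = 152 − 56 + 1 = 97 bp.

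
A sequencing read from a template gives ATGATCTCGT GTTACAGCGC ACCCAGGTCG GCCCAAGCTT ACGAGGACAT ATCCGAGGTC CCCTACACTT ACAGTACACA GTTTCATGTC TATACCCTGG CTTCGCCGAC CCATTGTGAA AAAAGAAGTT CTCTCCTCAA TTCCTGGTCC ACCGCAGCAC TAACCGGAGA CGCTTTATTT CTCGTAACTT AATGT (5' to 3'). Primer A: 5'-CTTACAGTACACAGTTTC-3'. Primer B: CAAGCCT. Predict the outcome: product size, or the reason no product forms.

Primer B (CAAGCCT) does not match the top strand, and its reverse complement AGGCTTG does not match either.
With no annealing site for primer B, no amplification occurs.

No product — primer B has no binding site in the template.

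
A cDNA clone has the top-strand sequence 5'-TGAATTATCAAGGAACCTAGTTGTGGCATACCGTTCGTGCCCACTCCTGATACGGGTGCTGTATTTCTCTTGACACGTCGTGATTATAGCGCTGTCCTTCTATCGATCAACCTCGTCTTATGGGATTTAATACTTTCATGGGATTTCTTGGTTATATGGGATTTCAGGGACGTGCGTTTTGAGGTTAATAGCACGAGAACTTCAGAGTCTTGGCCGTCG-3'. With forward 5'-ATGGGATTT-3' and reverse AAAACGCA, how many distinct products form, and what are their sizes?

Three products: 61 bp, 43 bp, 25 bp

The forward primer ATGGGATTT matches the top strand at positions 120–128, 138–146, 156–164.
The reverse primer's reverse complement is TGCGTTTT, matching at positions 173–180.
Each forward site pairs with the reverse site to give a product ending at position 180: sizes 61, 43, 25 bp.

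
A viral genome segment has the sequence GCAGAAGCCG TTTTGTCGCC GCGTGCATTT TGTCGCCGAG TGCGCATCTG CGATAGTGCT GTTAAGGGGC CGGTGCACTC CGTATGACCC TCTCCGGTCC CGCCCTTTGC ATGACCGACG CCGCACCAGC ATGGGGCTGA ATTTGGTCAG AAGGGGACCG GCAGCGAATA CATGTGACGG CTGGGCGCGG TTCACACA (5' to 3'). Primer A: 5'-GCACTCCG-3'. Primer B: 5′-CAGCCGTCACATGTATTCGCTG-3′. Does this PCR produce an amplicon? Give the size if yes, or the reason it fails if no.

Yes — a 109 bp product.

Primer A (GCACTCCG) matches the top strand at positions 75–82; it acts as a forward primer.
Primer B's reverse complement is CAGCGAATACATGTGACGGCTG, matching the top strand at positions 162–183; it acts as a reverse primer.
The 3' ends face each other across positions 75–183, giving a 109 bp product.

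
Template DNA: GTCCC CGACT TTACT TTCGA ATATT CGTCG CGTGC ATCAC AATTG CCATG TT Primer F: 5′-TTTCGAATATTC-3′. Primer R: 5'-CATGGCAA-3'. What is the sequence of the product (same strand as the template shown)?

5'-TTTCGAATATTCGTCGCGTGCATCACAATTGCCATG-3'

Scanning the template, TTTCGAATATTC occurs at positions 15–26; this primer anneals to the bottom strand there with its 3' end pointing downstream.
The reverse primer's reverse complement is TTGCCATG, which matches the template at positions 43–50.
The product is the template from position 15 through 50 (36 bp).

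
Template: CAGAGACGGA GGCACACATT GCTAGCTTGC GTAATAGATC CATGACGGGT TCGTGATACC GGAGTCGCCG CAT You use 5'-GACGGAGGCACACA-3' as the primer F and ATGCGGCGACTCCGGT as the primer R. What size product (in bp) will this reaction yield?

Forward primer GACGGAGGCACACA is found on the top strand at positions 5–18.
The reverse primer's reverse complement is ACCGGAGTCGCCGCAT, which matches the template at positions 58–73.
The product runs from position 5 to position 73, so its length is 73 − 5 + 1 = 69 bp.

69 bp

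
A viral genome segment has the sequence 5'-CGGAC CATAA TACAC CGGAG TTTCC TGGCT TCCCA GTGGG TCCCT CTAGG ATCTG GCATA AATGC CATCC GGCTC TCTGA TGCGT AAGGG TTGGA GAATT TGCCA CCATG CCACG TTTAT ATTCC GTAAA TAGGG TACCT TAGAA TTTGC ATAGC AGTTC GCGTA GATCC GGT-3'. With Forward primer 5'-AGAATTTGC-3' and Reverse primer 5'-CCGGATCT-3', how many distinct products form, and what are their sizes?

The forward primer AGAATTTGC matches the top strand at positions 95–103, 142–150.
The reverse primer's reverse complement is AGATCCGG, matching at positions 165–172.
Each forward site pairs with the reverse site to give a product ending at position 172: sizes 78, 31 bp.

Two products: 78 bp, 31 bp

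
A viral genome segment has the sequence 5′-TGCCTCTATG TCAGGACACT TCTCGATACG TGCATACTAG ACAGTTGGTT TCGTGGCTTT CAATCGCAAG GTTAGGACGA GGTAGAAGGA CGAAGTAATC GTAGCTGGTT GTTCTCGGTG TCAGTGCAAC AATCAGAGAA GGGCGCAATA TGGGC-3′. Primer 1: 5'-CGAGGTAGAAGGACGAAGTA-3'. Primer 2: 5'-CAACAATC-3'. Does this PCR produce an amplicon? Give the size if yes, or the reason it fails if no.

Primer 1 (CGAGGTAGAAGGACGAAGTA) matches the top strand at positions 78–97 (3' end points downstream).
Primer 2 (CAACAATC) also matches the top strand directly, at positions 127–134 — its reverse complement GATTGTTG is not present.
Both primers anneal to the bottom strand with 3' ends pointing the same way, so neither can prime synthesis back toward the other.

No product — both primers anneal to the same strand and extend in the same direction.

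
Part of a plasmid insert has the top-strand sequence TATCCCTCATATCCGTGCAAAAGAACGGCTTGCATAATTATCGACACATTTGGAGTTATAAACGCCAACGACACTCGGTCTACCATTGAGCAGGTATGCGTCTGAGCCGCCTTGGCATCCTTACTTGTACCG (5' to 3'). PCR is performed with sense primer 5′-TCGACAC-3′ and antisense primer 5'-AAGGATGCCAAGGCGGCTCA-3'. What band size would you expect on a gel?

The forward primer matches the template at positions 41–47.
Taking the reverse complement of AAGGATGCCAAGGCGGCTCA gives TGAGCCGCCTTGGCATCCTT, found at positions 103–122 on the template; the primer anneals here to the top strand with its 3' end pointing upstream.
Amplicon spans positions 41–122: 82 bp.

82 bp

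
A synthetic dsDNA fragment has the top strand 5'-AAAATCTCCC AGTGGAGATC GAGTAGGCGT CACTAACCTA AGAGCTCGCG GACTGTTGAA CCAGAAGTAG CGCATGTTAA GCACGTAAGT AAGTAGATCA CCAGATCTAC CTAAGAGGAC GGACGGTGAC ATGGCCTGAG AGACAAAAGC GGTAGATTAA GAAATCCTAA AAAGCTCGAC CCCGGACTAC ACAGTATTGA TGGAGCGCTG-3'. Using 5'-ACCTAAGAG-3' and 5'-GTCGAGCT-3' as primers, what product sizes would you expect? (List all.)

145 bp, 72 bp

The forward primer ACCTAAGAG matches the top strand at positions 36–44, 109–117.
The reverse primer's reverse complement is AGCTCGAC, matching at positions 173–180.
Each forward site pairs with the reverse site to give a product ending at position 180: sizes 145, 72 bp.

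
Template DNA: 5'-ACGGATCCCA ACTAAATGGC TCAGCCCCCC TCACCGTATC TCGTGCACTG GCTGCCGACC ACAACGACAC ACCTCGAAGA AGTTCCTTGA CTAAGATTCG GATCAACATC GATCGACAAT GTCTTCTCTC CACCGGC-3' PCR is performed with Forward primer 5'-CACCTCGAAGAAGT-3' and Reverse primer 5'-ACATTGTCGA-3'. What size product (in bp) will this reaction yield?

Forward primer CACCTCGAAGAAGT is found on the top strand at positions 70–83.
Reverse complement of the reverse primer: TCGACAATGT. This occurs on the top strand at positions 113–122.
Amplicon spans positions 70–122: 53 bp.

53 bp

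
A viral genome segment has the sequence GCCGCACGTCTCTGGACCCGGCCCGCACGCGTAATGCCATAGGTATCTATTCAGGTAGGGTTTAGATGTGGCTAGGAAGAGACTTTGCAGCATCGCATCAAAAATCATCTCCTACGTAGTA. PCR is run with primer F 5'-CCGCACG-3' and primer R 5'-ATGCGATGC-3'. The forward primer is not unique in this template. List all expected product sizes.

97 bp, 76 bp

The forward primer CCGCACG matches the top strand at positions 2–8, 23–29.
The reverse primer's reverse complement is GCATCGCAT, matching at positions 90–98.
Each forward site pairs with the reverse site to give a product ending at position 98: sizes 97, 76 bp.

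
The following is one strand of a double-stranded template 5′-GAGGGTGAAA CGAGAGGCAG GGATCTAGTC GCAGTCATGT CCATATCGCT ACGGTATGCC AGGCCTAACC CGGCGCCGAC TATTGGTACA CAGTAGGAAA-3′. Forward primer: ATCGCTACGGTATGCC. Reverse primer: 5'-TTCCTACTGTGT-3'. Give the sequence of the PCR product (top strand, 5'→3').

5'-ATCGCTACGGTATGCCAGGCCTAACCCGGCGCCGACTATTGGTACACAGTAGGAA-3'

The forward primer matches the template at positions 45–60.
Reverse complement of the reverse primer: ACACAGTAGGAA. This occurs on the top strand at positions 88–99.
The product is the template from position 45 through 99 (55 bp).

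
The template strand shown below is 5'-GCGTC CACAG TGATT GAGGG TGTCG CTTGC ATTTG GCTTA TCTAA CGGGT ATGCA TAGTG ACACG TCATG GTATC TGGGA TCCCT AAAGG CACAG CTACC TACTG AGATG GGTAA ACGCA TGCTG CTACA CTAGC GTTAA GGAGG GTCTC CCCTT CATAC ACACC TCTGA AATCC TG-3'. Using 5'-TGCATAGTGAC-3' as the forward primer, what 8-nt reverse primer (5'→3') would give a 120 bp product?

5'-TTCAGAGG-3'

The forward primer binds at positions 52–62, so a 120 bp product ends at position 52 + 120 − 1 = 171.
The reverse primer anneals to the top strand over positions 164–171, i.e. to CCTCTGAA.
Its sequence written 5'→3' is the reverse complement: TTCAGAGG.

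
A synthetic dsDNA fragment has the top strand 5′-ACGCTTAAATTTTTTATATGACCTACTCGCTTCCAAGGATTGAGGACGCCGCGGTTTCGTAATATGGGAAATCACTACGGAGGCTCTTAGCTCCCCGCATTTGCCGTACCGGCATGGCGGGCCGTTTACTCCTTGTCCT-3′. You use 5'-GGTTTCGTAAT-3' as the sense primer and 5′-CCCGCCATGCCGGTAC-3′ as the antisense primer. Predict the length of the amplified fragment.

69 bp

Scanning the template, GGTTTCGTAAT occurs at positions 53–63; this primer anneals to the bottom strand there with its 3' end pointing downstream.
Reverse complement of the reverse primer: GTACCGGCATGGCGGG. This occurs on the top strand at positions 106–121.
The product runs from position 53 to position 121, so its length is 121 − 53 + 1 = 69 bp.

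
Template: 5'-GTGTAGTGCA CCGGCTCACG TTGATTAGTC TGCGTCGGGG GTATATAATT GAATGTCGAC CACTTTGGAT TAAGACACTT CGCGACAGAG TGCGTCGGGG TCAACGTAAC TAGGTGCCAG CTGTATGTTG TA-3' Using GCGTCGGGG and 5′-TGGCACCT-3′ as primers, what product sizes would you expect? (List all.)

88 bp, 28 bp

The forward primer GCGTCGGGG matches the top strand at positions 32–40, 92–100.
The reverse primer's reverse complement is AGGTGCCA, matching at positions 112–119.
Each forward site pairs with the reverse site to give a product ending at position 119: sizes 88, 28 bp.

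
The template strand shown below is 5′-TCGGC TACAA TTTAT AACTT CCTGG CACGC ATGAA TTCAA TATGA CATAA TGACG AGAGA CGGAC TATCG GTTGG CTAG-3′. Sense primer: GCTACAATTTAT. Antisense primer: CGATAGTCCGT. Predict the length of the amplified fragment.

Forward primer GCTACAATTTAT is found on the top strand at positions 4–15.
The reverse primer's reverse complement is ACGGACTATCG, which matches the template at positions 60–70.
Product length = (reverse-primer end) − (forward-primer start) + 1 = 70 − 4 + 1 = 67 bp.

67 bp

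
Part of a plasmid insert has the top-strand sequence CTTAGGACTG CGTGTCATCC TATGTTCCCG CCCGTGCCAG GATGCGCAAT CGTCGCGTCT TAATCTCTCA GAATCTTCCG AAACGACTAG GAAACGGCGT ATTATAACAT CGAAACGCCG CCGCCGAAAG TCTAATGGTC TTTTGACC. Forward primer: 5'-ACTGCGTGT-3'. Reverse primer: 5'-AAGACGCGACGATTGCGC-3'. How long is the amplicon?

55 bp

Forward primer ACTGCGTGT is found on the top strand at positions 7–15.
The reverse primer's reverse complement is GCGCAATCGTCGCGTCTT, which matches the template at positions 44–61.
Product length = (reverse-primer end) − (forward-primer start) + 1 = 61 − 7 + 1 = 55 bp.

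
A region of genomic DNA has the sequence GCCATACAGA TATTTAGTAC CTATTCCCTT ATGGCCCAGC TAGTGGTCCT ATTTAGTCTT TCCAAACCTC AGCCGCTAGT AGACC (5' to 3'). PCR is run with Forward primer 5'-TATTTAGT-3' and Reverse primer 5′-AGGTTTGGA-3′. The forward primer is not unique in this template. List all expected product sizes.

59 bp, 20 bp

The forward primer TATTTAGT matches the top strand at positions 11–18, 50–57.
The reverse primer's reverse complement is TCCAAACCT, matching at positions 61–69.
Each forward site pairs with the reverse site to give a product ending at position 69: sizes 59, 20 bp.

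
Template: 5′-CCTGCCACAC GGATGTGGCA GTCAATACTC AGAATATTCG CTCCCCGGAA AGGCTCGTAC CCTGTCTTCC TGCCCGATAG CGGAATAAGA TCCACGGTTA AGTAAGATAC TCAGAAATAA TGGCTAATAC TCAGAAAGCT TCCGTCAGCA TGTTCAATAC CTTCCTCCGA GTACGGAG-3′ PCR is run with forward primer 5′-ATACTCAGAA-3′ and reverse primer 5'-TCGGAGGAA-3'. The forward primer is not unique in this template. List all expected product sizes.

146 bp, 64 bp, 44 bp

The forward primer ATACTCAGAA matches the top strand at positions 25–34, 107–116, 127–136.
The reverse primer's reverse complement is TTCCTCCGA, matching at positions 162–170.
Each forward site pairs with the reverse site to give a product ending at position 170: sizes 146, 64, 44 bp.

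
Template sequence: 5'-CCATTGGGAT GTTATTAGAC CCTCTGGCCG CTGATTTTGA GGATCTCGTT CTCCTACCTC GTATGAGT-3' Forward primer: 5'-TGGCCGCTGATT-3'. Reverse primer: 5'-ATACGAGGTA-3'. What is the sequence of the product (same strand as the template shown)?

5'-TGGCCGCTGATTTTGAGGATCTCGTTCTCCTACCTCGTAT-3'

The forward primer matches the template at positions 25–36.
Reverse complement of the reverse primer: TACCTCGTAT. This occurs on the top strand at positions 55–64.
The product is the template from position 25 through 64 (40 bp).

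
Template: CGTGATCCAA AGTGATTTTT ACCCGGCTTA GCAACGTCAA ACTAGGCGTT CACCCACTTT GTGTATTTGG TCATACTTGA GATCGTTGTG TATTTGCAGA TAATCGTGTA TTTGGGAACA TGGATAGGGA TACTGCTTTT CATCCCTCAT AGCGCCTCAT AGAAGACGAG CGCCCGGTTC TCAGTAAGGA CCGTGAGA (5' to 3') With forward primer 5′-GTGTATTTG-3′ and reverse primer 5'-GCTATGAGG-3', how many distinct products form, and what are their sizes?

Three products: 93 bp, 66 bp, 48 bp

The forward primer GTGTATTTG matches the top strand at positions 61–69, 88–96, 106–114.
The reverse primer's reverse complement is CCTCATAGC, matching at positions 145–153.
Each forward site pairs with the reverse site to give a product ending at position 153: sizes 93, 66, 48 bp.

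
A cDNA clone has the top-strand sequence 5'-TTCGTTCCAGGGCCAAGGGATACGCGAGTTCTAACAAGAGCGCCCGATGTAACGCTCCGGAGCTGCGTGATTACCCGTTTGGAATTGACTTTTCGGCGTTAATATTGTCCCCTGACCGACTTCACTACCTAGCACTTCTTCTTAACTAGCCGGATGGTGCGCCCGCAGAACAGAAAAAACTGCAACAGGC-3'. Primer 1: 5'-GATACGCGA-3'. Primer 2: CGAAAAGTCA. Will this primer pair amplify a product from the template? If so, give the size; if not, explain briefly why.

Yes — a 77 bp product.

Primer 1 (GATACGCGA) matches the top strand at positions 19–27; it acts as a forward primer.
Primer 2's reverse complement is TGACTTTTCG, matching the top strand at positions 86–95; it acts as a reverse primer.
The 3' ends face each other across positions 19–95, giving a 77 bp product.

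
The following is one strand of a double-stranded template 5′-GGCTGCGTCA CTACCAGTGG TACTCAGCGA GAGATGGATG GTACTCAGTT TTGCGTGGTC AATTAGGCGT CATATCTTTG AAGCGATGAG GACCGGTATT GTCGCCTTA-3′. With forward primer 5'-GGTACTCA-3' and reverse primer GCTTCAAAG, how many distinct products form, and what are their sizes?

The forward primer GGTACTCA matches the top strand at positions 19–26, 40–47.
The reverse primer's reverse complement is CTTTGAAGC, matching at positions 76–84.
Each forward site pairs with the reverse site to give a product ending at position 84: sizes 66, 45 bp.

Two products: 66 bp, 45 bp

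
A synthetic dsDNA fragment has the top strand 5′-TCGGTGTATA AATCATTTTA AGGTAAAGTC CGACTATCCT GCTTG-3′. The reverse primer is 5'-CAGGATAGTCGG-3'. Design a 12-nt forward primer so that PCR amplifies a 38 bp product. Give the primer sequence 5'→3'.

5'-GTGTATAAATCA-3'

The reverse primer's reverse complement CCGACTATCCTG matches the template at positions 30–41, so the product ends at position 41.
A 38 bp product then starts at position 41 − 38 + 1 = 4.
The forward primer is identical to the top strand there: GTGTATAAATCA.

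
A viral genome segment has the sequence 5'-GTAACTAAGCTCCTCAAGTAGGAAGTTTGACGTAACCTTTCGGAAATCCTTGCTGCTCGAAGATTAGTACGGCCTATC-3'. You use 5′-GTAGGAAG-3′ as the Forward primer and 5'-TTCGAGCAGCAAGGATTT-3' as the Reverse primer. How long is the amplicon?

The forward primer matches the template at positions 18–25.
The reverse primer's reverse complement is AAATCCTTGCTGCTCGAA, which matches the template at positions 44–61.
The product runs from position 18 to position 61, so its length is 61 − 18 + 1 = 44 bp.

44 bp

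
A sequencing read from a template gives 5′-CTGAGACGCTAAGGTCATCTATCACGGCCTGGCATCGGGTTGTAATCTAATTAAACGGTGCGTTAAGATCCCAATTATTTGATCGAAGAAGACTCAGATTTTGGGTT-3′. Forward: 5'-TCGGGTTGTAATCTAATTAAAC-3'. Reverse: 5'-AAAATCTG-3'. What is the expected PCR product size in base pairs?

Forward primer TCGGGTTGTAATCTAATTAAAC is found on the top strand at positions 35–56.
Taking the reverse complement of AAAATCTG gives CAGATTTT, found at positions 95–102 on the template; the primer anneals here to the top strand with its 3' end pointing upstream.
Product length = (reverse-primer end) − (forward-primer start) + 1 = 102 − 35 + 1 = 68 bp.

68 bp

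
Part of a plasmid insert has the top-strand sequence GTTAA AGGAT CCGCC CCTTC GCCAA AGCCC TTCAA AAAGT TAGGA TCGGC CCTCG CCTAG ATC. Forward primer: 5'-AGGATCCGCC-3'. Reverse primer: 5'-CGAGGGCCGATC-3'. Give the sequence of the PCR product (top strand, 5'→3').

The forward primer matches the template at positions 6–15.
Reverse complement of the reverse primer: GATCGGCCCTCG. This occurs on the top strand at positions 44–55.
The product is the template from position 6 through 55 (50 bp).

5'-AGGATCCGCCCCTTCGCCAAAGCCCTTCAAAAAGTTAGGATCGGCCCTCG-3'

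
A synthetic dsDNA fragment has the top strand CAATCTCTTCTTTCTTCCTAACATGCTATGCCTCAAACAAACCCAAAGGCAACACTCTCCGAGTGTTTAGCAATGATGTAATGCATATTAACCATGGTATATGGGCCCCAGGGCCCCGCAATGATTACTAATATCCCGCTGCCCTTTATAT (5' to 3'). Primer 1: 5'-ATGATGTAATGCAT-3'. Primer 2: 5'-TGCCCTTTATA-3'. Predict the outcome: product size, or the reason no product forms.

No product — both primers anneal to the same strand and extend in the same direction.

Primer 1 (ATGATGTAATGCAT) matches the top strand at positions 73–86 (3' end points downstream).
Primer 2 (TGCCCTTTATA) also matches the top strand directly, at positions 140–150 — its reverse complement TATAAAGGGCA is not present.
Both primers anneal to the bottom strand with 3' ends pointing the same way, so neither can prime synthesis back toward the other.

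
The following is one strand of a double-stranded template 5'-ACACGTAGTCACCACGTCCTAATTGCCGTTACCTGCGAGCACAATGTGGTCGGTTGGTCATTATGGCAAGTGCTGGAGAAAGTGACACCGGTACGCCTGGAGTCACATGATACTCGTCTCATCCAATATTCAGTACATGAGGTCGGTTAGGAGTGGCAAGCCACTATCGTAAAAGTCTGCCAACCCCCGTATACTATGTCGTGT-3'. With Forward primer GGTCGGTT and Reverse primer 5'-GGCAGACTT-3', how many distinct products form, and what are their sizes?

The forward primer GGTCGGTT matches the top strand at positions 48–55, 141–148.
The reverse primer's reverse complement is AAGTCTGCC, matching at positions 173–181.
Each forward site pairs with the reverse site to give a product ending at position 181: sizes 134, 41 bp.

Two products: 134 bp, 41 bp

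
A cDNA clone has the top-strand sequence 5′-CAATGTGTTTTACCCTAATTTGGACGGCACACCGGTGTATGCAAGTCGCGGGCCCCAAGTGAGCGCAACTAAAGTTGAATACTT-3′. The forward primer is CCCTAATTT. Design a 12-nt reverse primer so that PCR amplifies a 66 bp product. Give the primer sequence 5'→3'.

The forward primer binds at positions 13–21, so a 66 bp product ends at position 13 + 66 − 1 = 78.
The reverse primer anneals to the top strand over positions 67–78, i.e. to AACTAAAGTTGA.
Its sequence written 5'→3' is the reverse complement: TCAACTTTAGTT.

5'-TCAACTTTAGTT-3'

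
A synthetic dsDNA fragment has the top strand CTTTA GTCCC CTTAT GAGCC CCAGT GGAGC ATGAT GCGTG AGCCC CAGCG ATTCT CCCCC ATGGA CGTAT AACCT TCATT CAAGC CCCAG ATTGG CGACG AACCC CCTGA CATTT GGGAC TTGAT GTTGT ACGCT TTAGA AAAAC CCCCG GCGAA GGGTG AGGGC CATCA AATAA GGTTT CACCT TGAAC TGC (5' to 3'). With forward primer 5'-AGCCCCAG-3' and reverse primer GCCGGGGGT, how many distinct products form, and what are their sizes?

Three products: 136 bp, 112 bp, 70 bp

The forward primer AGCCCCAG matches the top strand at positions 17–24, 41–48, 83–90.
The reverse primer's reverse complement is ACCCCCGGC, matching at positions 144–152.
Each forward site pairs with the reverse site to give a product ending at position 152: sizes 136, 112, 70 bp.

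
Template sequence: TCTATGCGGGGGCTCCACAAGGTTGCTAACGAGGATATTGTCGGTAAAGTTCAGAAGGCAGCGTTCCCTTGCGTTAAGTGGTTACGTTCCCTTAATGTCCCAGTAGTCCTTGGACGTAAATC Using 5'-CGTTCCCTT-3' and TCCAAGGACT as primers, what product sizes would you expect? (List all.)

53 bp, 30 bp

The forward primer CGTTCCCTT matches the top strand at positions 62–70, 85–93.
The reverse primer's reverse complement is AGTCCTTGGA, matching at positions 105–114.
Each forward site pairs with the reverse site to give a product ending at position 114: sizes 53, 30 bp.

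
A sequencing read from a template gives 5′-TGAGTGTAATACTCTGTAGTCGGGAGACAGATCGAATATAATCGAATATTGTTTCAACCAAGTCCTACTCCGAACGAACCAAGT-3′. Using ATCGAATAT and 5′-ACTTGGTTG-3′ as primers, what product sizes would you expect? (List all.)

33 bp, 23 bp

The forward primer ATCGAATAT matches the top strand at positions 31–39, 41–49.
The reverse primer's reverse complement is CAACCAAGT, matching at positions 55–63.
Each forward site pairs with the reverse site to give a product ending at position 63: sizes 33, 23 bp.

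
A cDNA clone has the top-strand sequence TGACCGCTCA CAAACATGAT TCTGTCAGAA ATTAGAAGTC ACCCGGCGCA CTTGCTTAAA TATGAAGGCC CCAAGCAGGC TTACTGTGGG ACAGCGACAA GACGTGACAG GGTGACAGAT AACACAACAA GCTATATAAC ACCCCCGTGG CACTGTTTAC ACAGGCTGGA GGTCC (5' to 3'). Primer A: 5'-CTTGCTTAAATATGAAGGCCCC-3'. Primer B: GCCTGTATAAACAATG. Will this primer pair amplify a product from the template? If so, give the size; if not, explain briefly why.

Primer B (GCCTGTATAAACAATG) does not match the top strand, and its reverse complement CATTGTTTATACAGGC does not match either.
With no annealing site for primer B, no amplification occurs.

No product — primer B has no binding site in the template.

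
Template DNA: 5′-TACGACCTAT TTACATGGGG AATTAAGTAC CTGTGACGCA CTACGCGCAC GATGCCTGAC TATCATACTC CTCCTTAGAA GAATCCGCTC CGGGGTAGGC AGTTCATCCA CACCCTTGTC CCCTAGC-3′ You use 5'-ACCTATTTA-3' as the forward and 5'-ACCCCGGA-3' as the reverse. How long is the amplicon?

92 bp

The forward primer matches the template at positions 5–13.
The reverse primer's reverse complement is TCCGGGGT, which matches the template at positions 89–96.
Product length = (reverse-primer end) − (forward-primer start) + 1 = 96 − 5 + 1 = 92 bp.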